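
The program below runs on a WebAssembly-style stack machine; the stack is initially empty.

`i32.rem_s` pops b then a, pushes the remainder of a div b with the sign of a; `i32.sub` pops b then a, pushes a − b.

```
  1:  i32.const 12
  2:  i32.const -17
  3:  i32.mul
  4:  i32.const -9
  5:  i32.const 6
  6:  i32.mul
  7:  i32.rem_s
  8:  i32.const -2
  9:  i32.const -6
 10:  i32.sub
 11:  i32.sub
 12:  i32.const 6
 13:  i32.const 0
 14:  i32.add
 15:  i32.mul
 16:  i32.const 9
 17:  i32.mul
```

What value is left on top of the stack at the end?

i32.const 12  : 12
i32.const -17 : 12 -17
i32.mul       : -204
i32.const -9  : -204 -9
i32.const 6   : -204 -9 6
i32.mul       : -204 -54
i32.rem_s     : -42
i32.const -2  : -42 -2
i32.const -6  : -42 -2 -6
i32.sub       : -42 4
i32.sub       : -46
i32.const 6   : -46 6
i32.const 0   : -46 6 0
i32.add       : -46 6
i32.mul       : -276
i32.const 9   : -276 9
i32.mul       : -2484

-2484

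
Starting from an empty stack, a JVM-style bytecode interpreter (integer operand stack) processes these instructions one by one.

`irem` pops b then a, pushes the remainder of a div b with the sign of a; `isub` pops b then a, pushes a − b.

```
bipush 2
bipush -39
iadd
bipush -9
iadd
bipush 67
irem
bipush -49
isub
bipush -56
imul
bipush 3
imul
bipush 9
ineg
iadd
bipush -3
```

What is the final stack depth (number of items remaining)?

bipush 2    [2]
bipush -39  [2, -39]
iadd        [-37]
bipush -9   [-37, -9]
iadd        [-46]
bipush 67   [-46, 67]
irem        [-46]
bipush -49  [-46, -49]
isub        [3]
bipush -56  [3, -56]
imul        [-168]
bipush 3    [-168, 3]
imul        [-504]
bipush 9    [-504, 9]
ineg        [-504, -9]
iadd        [-513]
bipush -3   [-513, -3]

2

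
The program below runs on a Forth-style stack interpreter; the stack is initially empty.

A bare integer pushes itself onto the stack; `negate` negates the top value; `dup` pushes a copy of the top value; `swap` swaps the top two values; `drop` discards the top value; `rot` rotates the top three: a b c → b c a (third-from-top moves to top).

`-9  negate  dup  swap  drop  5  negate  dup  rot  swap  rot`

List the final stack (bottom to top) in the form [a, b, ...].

-9     : [-9]
negate : [9]
dup    : [9, 9]
swap   : [9, 9]
drop   : [9]
5      : [9, 5]
negate : [9, -5]
dup    : [9, -5, -5]
rot    : [-5, -5, 9]
swap   : [-5, 9, -5]
rot    : [9, -5, -5]

[9, -5, -5]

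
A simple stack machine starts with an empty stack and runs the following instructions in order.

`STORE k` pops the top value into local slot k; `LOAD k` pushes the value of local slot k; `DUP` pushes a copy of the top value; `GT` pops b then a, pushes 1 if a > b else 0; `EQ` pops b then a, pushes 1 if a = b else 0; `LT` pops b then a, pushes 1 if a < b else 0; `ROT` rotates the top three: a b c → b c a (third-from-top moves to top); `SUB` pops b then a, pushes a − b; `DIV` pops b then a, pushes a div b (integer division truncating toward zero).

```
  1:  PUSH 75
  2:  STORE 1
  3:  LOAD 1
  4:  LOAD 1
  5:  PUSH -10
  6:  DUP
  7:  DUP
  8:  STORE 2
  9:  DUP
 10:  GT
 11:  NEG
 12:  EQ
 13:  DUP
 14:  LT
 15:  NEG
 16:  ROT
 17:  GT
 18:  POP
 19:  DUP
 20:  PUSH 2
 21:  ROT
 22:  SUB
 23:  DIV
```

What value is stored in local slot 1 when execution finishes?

PUSH 75  -> 75
STORE 1  -> (empty)
LOAD 1   -> 75
LOAD 1   -> 75 75
PUSH -10 -> 75 75 -10
DUP      -> 75 75 -10 -10
DUP      -> 75 75 -10 -10 -10
STORE 2  -> 75 75 -10 -10
DUP      -> 75 75 -10 -10 -10
GT       -> 75 75 -10 0
NEG      -> 75 75 -10 0
EQ       -> 75 75 0
DUP      -> 75 75 0 0
LT       -> 75 75 0
NEG      -> 75 75 0
ROT      -> 75 0 75
GT       -> 75 0
POP      -> 75
DUP      -> 75 75
PUSH 2   -> 75 75 2
ROT      -> 75 2 75
SUB      -> 75 -73
DIV      -> -1

75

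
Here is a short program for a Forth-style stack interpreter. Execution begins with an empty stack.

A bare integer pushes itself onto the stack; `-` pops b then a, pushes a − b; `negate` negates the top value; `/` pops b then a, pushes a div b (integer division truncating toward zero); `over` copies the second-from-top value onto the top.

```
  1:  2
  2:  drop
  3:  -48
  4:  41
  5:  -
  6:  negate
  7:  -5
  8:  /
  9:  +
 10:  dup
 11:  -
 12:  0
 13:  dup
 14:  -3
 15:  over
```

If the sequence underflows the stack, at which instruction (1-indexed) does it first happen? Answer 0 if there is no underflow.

9

2      : [2]
drop   : []
-48    : [-48]
41     : [-48, 41]
-      : [-89]
negate : [89]
-5     : [89, -5]
/      : [-17]
+  — needs 2 operands, stack has 1 → underflow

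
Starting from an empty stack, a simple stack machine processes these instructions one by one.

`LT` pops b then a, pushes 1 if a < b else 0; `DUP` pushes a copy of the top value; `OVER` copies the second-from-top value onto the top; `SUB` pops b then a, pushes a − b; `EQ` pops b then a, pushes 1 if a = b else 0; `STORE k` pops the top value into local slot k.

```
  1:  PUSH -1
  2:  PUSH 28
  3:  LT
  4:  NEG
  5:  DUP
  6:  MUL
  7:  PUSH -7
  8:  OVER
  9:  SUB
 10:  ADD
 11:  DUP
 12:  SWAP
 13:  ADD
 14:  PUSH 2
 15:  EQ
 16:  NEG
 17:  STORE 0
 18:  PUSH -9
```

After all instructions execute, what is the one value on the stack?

-9

PUSH -1 → -1
PUSH 28 → -1 28
LT      → 1
NEG     → -1
DUP     → -1 -1
MUL     → 1
PUSH -7 → 1 -7
OVER    → 1 -7 1
SUB     → 1 -8
ADD     → -7
DUP     → -7 -7
SWAP    → -7 -7
ADD     → -14
PUSH 2  → -14 2
EQ      → 0
NEG     → 0
STORE 0 → (empty)
PUSH -9 → -9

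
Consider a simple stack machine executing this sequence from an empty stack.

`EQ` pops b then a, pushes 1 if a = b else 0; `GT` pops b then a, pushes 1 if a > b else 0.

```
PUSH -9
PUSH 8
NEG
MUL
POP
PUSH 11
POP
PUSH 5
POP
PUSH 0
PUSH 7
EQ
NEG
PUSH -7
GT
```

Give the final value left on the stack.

PUSH -9 → [-9]
PUSH 8  → [-9, 8]
NEG     → [-9, -8]
MUL     → [72]
POP     → []
PUSH 11 → [11]
POP     → []
PUSH 5  → [5]
POP     → []
PUSH 0  → [0]
PUSH 7  → [0, 7]
EQ      → [0]
NEG     → [0]
PUSH -7 → [0, -7]
GT      → [1]

1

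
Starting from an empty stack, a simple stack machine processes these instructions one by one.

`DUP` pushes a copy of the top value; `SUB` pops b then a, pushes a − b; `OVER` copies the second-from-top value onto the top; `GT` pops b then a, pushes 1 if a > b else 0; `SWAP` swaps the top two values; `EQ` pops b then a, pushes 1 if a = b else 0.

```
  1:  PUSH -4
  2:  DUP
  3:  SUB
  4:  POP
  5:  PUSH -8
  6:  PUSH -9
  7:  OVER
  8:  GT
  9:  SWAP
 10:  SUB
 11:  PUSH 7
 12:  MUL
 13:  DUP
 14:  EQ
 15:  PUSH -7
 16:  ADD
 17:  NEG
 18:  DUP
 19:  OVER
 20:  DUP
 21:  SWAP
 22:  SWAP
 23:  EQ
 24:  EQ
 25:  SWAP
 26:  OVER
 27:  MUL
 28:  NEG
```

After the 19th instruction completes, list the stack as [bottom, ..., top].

[6, 6, 6]

PUSH -4  [-4]
DUP      [-4, -4]
SUB      [0]
POP      []
PUSH -8  [-8]
PUSH -9  [-8, -9]
OVER     [-8, -9, -8]
GT       [-8, 0]
SWAP     [0, -8]
SUB      [8]
PUSH 7   [8, 7]
MUL      [56]
DUP      [56, 56]
EQ       [1]
PUSH -7  [1, -7]
ADD      [-6]
NEG      [6]
DUP      [6, 6]
OVER     [6, 6, 6]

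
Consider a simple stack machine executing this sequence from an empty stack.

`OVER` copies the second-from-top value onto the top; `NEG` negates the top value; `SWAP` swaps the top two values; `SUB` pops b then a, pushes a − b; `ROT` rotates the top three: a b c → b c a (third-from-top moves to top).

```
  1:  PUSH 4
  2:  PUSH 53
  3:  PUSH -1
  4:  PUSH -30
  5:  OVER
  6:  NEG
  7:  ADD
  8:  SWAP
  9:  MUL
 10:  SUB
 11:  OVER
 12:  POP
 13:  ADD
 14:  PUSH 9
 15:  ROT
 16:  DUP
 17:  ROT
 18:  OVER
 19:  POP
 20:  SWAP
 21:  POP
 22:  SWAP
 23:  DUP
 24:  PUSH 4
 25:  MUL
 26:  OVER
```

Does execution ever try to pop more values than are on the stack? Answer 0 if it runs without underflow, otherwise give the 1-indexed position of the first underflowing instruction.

15

PUSH 4   : 4
PUSH 53  : 4 53
PUSH -1  : 4 53 -1
PUSH -30 : 4 53 -1 -30
OVER     : 4 53 -1 -30 -1
NEG      : 4 53 -1 -30 1
ADD      : 4 53 -1 -29
SWAP     : 4 53 -29 -1
MUL      : 4 53 29
SUB      : 4 24
OVER     : 4 24 4
POP      : 4 24
ADD      : 28
PUSH 9   : 28 9
ROT  — needs 3 operands, stack has 2 → underflow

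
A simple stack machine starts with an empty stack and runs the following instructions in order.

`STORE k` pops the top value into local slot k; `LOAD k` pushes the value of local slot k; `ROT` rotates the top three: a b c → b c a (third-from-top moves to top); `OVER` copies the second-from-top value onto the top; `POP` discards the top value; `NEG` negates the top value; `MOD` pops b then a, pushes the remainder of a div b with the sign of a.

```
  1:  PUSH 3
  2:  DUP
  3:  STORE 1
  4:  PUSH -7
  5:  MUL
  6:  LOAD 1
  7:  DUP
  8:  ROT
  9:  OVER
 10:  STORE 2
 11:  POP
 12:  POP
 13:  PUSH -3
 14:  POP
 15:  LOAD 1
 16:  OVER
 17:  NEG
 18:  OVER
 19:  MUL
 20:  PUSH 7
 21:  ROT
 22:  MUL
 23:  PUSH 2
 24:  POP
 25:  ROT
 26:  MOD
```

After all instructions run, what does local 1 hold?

PUSH 3  → 3
DUP     → 3 3
STORE 1 → 3
PUSH -7 → 3 -7
MUL     → -21
LOAD 1  → -21 3
DUP     → -21 3 3
ROT     → 3 3 -21
OVER    → 3 3 -21 3
STORE 2 → 3 3 -21
POP     → 3 3
POP     → 3
PUSH -3 → 3 -3
POP     → 3
LOAD 1  → 3 3
OVER    → 3 3 3
NEG     → 3 3 -3
OVER    → 3 3 -3 3
MUL     → 3 3 -9
PUSH 7  → 3 3 -9 7
ROT     → 3 -9 7 3
MUL     → 3 -9 21
PUSH 2  → 3 -9 21 2
POP     → 3 -9 21
ROT     → -9 21 3
MOD     → -9 0

3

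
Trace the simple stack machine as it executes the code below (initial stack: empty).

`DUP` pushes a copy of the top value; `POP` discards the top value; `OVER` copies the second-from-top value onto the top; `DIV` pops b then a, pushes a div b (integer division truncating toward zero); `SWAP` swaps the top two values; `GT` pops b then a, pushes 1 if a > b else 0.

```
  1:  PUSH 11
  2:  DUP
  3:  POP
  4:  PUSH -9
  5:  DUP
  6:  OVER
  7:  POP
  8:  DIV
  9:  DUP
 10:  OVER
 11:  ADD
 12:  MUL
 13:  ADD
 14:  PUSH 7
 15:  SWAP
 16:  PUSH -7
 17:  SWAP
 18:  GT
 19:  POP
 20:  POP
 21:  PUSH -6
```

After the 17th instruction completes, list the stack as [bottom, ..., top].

[7, -7, 13]

PUSH 11 : [11]
DUP     : [11, 11]
POP     : [11]
PUSH -9 : [11, -9]
DUP     : [11, -9, -9]
OVER    : [11, -9, -9, -9]
POP     : [11, -9, -9]
DIV     : [11, 1]
DUP     : [11, 1, 1]
OVER    : [11, 1, 1, 1]
ADD     : [11, 1, 2]
MUL     : [11, 2]
ADD     : [13]
PUSH 7  : [13, 7]
SWAP    : [7, 13]
PUSH -7 : [7, 13, -7]
SWAP    : [7, -7, 13]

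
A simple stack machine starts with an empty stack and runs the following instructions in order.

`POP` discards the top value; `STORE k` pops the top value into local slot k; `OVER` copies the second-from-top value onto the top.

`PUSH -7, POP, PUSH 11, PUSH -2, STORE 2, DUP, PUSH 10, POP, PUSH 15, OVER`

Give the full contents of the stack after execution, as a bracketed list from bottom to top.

PUSH -7 : -7
POP     : (empty)
PUSH 11 : 11
PUSH -2 : 11 -2
STORE 2 : 11
DUP     : 11 11
PUSH 10 : 11 11 10
POP     : 11 11
PUSH 15 : 11 11 15
OVER    : 11 11 15 11

[11, 11, 15, 11]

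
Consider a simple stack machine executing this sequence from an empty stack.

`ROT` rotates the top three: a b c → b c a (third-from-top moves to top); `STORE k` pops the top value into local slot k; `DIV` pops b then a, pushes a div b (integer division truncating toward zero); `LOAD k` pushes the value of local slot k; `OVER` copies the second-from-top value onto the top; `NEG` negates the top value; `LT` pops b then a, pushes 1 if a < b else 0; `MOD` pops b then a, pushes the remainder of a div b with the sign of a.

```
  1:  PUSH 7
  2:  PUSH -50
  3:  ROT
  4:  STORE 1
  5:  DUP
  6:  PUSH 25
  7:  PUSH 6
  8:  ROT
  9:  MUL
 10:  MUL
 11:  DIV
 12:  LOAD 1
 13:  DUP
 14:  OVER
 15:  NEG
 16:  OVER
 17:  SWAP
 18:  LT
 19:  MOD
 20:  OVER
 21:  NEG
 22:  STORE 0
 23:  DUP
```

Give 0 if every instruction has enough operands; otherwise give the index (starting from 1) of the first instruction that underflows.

3

PUSH 7   -> 7
PUSH -50 -> 7 -50
ROT  — needs 3 operands, stack has 2 → underflow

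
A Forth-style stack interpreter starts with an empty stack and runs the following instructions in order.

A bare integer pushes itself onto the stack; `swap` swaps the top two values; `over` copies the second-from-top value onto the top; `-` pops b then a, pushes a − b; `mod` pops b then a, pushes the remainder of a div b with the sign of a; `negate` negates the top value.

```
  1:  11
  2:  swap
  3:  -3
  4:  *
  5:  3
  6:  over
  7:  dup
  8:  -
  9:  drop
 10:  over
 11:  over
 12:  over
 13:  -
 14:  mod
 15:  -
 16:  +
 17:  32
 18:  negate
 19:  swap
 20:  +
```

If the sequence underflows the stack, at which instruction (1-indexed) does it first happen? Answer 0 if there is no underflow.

11 → 11
swap  — needs 2 operands, stack has 1 → underflow

2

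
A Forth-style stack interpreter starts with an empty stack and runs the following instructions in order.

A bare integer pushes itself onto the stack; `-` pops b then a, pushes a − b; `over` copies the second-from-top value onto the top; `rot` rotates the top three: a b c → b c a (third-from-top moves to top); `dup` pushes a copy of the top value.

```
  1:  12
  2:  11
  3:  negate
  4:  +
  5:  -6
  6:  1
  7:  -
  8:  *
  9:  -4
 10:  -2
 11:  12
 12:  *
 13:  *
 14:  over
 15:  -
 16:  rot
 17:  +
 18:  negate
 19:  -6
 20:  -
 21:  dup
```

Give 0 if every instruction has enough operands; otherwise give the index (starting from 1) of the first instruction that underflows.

12      12
11      12 11
negate  12 -11
+       1
-6      1 -6
1       1 -6 1
-       1 -7
*       -7
-4      -7 -4
-2      -7 -4 -2
12      -7 -4 -2 12
*       -7 -4 -24
*       -7 96
over    -7 96 -7
-       -7 103
rot  — needs 3 operands, stack has 2 → underflow

16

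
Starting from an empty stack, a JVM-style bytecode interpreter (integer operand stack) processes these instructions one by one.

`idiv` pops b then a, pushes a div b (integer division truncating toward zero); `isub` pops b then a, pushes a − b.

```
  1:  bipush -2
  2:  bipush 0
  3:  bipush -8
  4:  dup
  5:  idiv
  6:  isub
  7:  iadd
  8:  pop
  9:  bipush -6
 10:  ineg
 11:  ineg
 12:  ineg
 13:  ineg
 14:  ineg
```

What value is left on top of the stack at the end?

bipush -2 → -2
bipush 0  → -2 0
bipush -8 → -2 0 -8
dup       → -2 0 -8 -8
idiv      → -2 0 1
isub      → -2 -1
iadd      → -3
pop       → (empty)
bipush -6 → -6
ineg      → 6
ineg      → -6
ineg      → 6
ineg      → -6
ineg      → 6

6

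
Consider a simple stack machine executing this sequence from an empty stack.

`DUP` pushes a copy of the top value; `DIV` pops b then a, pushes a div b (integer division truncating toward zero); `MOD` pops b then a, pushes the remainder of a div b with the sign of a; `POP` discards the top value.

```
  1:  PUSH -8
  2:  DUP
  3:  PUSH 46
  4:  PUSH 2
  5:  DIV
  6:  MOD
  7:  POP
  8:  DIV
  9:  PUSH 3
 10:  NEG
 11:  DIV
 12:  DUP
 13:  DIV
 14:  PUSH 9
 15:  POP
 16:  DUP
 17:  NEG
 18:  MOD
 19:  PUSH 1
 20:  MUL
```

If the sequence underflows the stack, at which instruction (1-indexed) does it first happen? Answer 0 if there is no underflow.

8

PUSH -8 -> [-8]
DUP     -> [-8, -8]
PUSH 46 -> [-8, -8, 46]
PUSH 2  -> [-8, -8, 46, 2]
DIV     -> [-8, -8, 23]
MOD     -> [-8, -8]
POP     -> [-8]
DIV  — needs 2 operands, stack has 1 → underflow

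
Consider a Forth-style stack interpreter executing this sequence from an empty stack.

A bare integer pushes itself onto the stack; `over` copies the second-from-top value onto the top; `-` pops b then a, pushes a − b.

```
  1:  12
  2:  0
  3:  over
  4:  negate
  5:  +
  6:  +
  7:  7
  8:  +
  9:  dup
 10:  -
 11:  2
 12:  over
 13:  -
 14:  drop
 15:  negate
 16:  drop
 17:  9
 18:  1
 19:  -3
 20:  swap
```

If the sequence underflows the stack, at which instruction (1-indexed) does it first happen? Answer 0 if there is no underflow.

0

12     : [12]
0      : [12, 0]
over   : [12, 0, 12]
negate : [12, 0, -12]
+      : [12, -12]
+      : [0]
7      : [0, 7]
+      : [7]
dup    : [7, 7]
-      : [0]
2      : [0, 2]
over   : [0, 2, 0]
-      : [0, 2]
drop   : [0]
negate : [0]
drop   : []
9      : [9]
1      : [9, 1]
-3     : [9, 1, -3]
swap   : [9, -3, 1]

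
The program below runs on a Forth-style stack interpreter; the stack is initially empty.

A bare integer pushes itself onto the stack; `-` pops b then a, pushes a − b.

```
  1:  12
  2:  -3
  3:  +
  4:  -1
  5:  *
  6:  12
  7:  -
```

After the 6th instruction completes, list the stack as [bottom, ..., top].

12 : 12
-3 : 12 -3
+  : 9
-1 : 9 -1
*  : -9
12 : -9 12

[-9, 12]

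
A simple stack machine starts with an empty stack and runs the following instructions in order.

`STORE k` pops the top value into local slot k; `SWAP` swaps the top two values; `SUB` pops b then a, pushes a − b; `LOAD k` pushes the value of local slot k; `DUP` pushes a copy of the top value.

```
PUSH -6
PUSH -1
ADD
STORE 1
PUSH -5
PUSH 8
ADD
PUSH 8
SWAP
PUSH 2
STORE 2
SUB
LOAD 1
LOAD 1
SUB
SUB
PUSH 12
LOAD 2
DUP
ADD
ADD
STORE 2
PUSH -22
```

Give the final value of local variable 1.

PUSH -6   [-6]
PUSH -1   [-6, -1]
ADD       [-7]
STORE 1   []
PUSH -5   [-5]
PUSH 8    [-5, 8]
ADD       [3]
PUSH 8    [3, 8]
SWAP      [8, 3]
PUSH 2    [8, 3, 2]
STORE 2   [8, 3]
SUB       [5]
LOAD 1    [5, -7]
LOAD 1    [5, -7, -7]
SUB       [5, 0]
SUB       [5]
PUSH 12   [5, 12]
LOAD 2    [5, 12, 2]
DUP       [5, 12, 2, 2]
ADD       [5, 12, 4]
ADD       [5, 16]
STORE 2   [5]
PUSH -22  [5, -22]

-7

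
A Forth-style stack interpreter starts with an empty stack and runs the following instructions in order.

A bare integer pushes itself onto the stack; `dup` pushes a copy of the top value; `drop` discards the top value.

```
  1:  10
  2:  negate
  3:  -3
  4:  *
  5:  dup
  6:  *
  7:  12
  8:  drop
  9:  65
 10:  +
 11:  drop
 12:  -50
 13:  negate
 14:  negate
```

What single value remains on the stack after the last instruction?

10     -> [10]
negate -> [-10]
-3     -> [-10, -3]
*      -> [30]
dup    -> [30, 30]
*      -> [900]
12     -> [900, 12]
drop   -> [900]
65     -> [900, 65]
+      -> [965]
drop   -> []
-50    -> [-50]
negate -> [50]
negate -> [-50]

-50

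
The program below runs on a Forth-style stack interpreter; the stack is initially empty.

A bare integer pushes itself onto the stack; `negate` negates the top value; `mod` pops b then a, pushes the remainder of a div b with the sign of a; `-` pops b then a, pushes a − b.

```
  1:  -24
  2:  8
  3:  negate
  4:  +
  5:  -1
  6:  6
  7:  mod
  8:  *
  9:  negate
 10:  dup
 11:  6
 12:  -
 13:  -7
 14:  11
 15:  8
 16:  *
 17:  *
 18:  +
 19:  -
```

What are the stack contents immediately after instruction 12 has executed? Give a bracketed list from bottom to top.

[-32, -38]

-24    → -24
8      → -24 8
negate → -24 -8
+      → -32
-1     → -32 -1
6      → -32 -1 6
mod    → -32 -1
*      → 32
negate → -32
dup    → -32 -32
6      → -32 -32 6
-      → -32 -38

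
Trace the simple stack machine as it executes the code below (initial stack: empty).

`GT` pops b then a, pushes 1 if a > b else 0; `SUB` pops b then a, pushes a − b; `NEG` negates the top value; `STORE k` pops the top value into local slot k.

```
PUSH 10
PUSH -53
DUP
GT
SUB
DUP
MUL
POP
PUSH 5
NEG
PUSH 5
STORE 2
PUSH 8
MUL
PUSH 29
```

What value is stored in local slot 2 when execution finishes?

5

PUSH 10  : [10]
PUSH -53 : [10, -53]
DUP      : [10, -53, -53]
GT       : [10, 0]
SUB      : [10]
DUP      : [10, 10]
MUL      : [100]
POP      : []
PUSH 5   : [5]
NEG      : [-5]
PUSH 5   : [-5, 5]
STORE 2  : [-5]
PUSH 8   : [-5, 8]
MUL      : [-40]
PUSH 29  : [-40, 29]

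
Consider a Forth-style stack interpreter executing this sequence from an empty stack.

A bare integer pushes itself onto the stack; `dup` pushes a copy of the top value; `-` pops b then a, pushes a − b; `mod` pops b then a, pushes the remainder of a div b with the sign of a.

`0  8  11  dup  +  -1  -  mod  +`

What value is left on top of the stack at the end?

8

0   -> 0
8   -> 0 8
11  -> 0 8 11
dup -> 0 8 11 11
+   -> 0 8 22
-1  -> 0 8 22 -1
-   -> 0 8 23
mod -> 0 8
+   -> 8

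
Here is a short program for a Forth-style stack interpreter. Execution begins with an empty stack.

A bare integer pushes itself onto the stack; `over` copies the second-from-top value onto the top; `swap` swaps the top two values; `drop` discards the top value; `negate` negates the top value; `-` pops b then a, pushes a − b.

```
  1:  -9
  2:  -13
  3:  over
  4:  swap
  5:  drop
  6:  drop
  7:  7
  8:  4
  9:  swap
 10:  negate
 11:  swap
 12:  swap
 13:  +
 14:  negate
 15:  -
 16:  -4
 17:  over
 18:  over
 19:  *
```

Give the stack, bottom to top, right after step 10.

-9     → [-9]
-13    → [-9, -13]
over   → [-9, -13, -9]
swap   → [-9, -9, -13]
drop   → [-9, -9]
drop   → [-9]
7      → [-9, 7]
4      → [-9, 7, 4]
swap   → [-9, 4, 7]
negate → [-9, 4, -7]

[-9, 4, -7]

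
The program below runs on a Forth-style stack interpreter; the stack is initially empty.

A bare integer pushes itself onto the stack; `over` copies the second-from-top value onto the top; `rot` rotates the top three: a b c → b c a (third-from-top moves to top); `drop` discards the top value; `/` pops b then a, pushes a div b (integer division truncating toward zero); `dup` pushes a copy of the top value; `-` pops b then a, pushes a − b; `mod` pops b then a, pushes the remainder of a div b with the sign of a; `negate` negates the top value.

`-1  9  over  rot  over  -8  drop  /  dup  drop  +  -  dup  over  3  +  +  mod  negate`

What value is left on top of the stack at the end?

-1     : -1
9      : -1 9
over   : -1 9 -1
rot    : 9 -1 -1
over   : 9 -1 -1 -1
-8     : 9 -1 -1 -1 -8
drop   : 9 -1 -1 -1
/      : 9 -1 1
dup    : 9 -1 1 1
drop   : 9 -1 1
+      : 9 0
-      : 9
dup    : 9 9
over   : 9 9 9
3      : 9 9 9 3
+      : 9 9 12
+      : 9 21
mod    : 9
negate : -9

-9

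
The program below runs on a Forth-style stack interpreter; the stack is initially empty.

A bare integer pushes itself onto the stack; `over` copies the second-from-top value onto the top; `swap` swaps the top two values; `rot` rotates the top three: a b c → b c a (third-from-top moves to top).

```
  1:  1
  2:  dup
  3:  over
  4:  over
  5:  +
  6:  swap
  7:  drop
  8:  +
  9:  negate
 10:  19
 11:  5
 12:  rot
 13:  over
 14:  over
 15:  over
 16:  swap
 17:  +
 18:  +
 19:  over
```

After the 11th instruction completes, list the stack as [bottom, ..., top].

[-3, 19, 5]

1      -> 1
dup    -> 1 1
over   -> 1 1 1
over   -> 1 1 1 1
+      -> 1 1 2
swap   -> 1 2 1
drop   -> 1 2
+      -> 3
negate -> -3
19     -> -3 19
5      -> -3 19 5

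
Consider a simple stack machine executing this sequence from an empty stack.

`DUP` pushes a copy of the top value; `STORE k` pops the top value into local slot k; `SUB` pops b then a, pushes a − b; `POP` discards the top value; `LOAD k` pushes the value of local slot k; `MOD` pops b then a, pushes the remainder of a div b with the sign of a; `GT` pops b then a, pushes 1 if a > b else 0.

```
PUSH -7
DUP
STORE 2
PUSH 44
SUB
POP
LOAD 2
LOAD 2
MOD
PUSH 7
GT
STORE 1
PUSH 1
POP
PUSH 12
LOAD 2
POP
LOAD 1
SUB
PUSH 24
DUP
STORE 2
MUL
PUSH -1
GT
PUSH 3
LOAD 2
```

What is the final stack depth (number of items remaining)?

PUSH -7  -7
DUP      -7 -7
STORE 2  -7
PUSH 44  -7 44
SUB      -51
POP      (empty)
LOAD 2   -7
LOAD 2   -7 -7
MOD      0
PUSH 7   0 7
GT       0
STORE 1  (empty)
PUSH 1   1
POP      (empty)
PUSH 12  12
LOAD 2   12 -7
POP      12
LOAD 1   12 0
SUB      12
PUSH 24  12 24
DUP      12 24 24
STORE 2  12 24
MUL      288
PUSH -1  288 -1
GT       1
PUSH 3   1 3
LOAD 2   1 3 24

3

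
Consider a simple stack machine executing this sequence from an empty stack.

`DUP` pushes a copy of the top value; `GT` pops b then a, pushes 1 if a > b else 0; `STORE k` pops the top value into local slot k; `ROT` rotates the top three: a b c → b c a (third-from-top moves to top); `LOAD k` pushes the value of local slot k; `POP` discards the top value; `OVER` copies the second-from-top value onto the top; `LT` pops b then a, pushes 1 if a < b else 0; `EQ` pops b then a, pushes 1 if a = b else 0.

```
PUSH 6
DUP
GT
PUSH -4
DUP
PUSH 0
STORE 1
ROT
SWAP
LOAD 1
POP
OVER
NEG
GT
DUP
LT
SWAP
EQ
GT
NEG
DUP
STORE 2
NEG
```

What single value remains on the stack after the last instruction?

0

PUSH 6   6
DUP      6 6
GT       0
PUSH -4  0 -4
DUP      0 -4 -4
PUSH 0   0 -4 -4 0
STORE 1  0 -4 -4
ROT      -4 -4 0
SWAP     -4 0 -4
LOAD 1   -4 0 -4 0
POP      -4 0 -4
OVER     -4 0 -4 0
NEG      -4 0 -4 0
GT       -4 0 0
DUP      -4 0 0 0
LT       -4 0 0
SWAP     -4 0 0
EQ       -4 1
GT       0
NEG      0
DUP      0 0
STORE 2  0
NEG      0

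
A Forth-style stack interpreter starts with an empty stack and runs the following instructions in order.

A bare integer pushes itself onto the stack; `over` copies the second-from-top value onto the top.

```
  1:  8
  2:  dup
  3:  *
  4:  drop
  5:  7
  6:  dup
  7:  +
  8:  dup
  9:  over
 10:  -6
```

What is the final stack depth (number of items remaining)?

4

8    → [8]
dup  → [8, 8]
*    → [64]
drop → []
7    → [7]
dup  → [7, 7]
+    → [14]
dup  → [14, 14]
over → [14, 14, 14]
-6   → [14, 14, 14, -6]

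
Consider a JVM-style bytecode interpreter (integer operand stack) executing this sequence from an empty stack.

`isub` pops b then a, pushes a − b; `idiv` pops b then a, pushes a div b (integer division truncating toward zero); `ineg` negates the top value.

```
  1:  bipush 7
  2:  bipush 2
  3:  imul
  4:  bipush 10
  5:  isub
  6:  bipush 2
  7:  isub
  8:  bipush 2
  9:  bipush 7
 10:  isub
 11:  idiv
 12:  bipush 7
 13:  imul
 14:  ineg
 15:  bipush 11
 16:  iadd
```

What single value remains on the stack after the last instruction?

11

bipush 7  : 7
bipush 2  : 7 2
imul      : 14
bipush 10 : 14 10
isub      : 4
bipush 2  : 4 2
isub      : 2
bipush 2  : 2 2
bipush 7  : 2 2 7
isub      : 2 -5
idiv      : 0
bipush 7  : 0 7
imul      : 0
ineg      : 0
bipush 11 : 0 11
iadd      : 11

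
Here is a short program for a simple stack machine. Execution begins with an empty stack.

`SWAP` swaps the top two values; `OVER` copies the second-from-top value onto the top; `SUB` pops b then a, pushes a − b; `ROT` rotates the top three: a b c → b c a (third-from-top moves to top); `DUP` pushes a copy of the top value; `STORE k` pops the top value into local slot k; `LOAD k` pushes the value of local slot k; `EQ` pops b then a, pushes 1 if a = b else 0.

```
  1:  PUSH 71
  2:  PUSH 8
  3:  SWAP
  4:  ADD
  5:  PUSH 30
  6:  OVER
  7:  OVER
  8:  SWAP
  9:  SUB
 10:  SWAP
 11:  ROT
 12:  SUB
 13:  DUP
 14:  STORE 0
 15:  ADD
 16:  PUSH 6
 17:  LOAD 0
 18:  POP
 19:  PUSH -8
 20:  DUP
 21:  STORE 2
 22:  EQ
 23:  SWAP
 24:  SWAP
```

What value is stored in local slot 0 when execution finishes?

-49

PUSH 71 -> 71
PUSH 8  -> 71 8
SWAP    -> 8 71
ADD     -> 79
PUSH 30 -> 79 30
OVER    -> 79 30 79
OVER    -> 79 30 79 30
SWAP    -> 79 30 30 79
SUB     -> 79 30 -49
SWAP    -> 79 -49 30
ROT     -> -49 30 79
SUB     -> -49 -49
DUP     -> -49 -49 -49
STORE 0 -> -49 -49
ADD     -> -98
PUSH 6  -> -98 6
LOAD 0  -> -98 6 -49
POP     -> -98 6
PUSH -8 -> -98 6 -8
DUP     -> -98 6 -8 -8
STORE 2 -> -98 6 -8
EQ      -> -98 0
SWAP    -> 0 -98
SWAP    -> -98 0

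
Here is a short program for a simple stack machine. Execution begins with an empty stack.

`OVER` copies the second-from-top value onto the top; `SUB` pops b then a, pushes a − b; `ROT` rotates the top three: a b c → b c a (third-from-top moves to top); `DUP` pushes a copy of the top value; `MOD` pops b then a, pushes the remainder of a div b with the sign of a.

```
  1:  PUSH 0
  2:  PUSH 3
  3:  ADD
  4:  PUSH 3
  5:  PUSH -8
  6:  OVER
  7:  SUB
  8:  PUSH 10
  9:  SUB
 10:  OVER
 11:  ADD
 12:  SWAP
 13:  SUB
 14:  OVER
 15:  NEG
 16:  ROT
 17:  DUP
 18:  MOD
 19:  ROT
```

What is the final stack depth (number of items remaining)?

3

PUSH 0   0
PUSH 3   0 3
ADD      3
PUSH 3   3 3
PUSH -8  3 3 -8
OVER     3 3 -8 3
SUB      3 3 -11
PUSH 10  3 3 -11 10
SUB      3 3 -21
OVER     3 3 -21 3
ADD      3 3 -18
SWAP     3 -18 3
SUB      3 -21
OVER     3 -21 3
NEG      3 -21 -3
ROT      -21 -3 3
DUP      -21 -3 3 3
MOD      -21 -3 0
ROT      -3 0 -21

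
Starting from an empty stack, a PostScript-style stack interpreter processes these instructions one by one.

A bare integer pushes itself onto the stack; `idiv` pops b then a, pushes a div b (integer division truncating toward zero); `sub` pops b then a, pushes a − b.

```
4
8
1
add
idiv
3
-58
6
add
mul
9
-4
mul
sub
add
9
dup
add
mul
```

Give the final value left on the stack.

-2160

4    : 4
8    : 4 8
1    : 4 8 1
add  : 4 9
idiv : 0
3    : 0 3
-58  : 0 3 -58
6    : 0 3 -58 6
add  : 0 3 -52
mul  : 0 -156
9    : 0 -156 9
-4   : 0 -156 9 -4
mul  : 0 -156 -36
sub  : 0 -120
add  : -120
9    : -120 9
dup  : -120 9 9
add  : -120 18
mul  : -2160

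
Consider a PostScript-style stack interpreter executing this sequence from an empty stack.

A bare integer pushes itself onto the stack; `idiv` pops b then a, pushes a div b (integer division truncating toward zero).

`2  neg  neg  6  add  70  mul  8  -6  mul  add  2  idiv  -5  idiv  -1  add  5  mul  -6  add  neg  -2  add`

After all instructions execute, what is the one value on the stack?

264

2    → [2]
neg  → [-2]
neg  → [2]
6    → [2, 6]
add  → [8]
70   → [8, 70]
mul  → [560]
8    → [560, 8]
-6   → [560, 8, -6]
mul  → [560, -48]
add  → [512]
2    → [512, 2]
idiv → [256]
-5   → [256, -5]
idiv → [-51]
-1   → [-51, -1]
add  → [-52]
5    → [-52, 5]
mul  → [-260]
-6   → [-260, -6]
add  → [-266]
neg  → [266]
-2   → [266, -2]
add  → [264]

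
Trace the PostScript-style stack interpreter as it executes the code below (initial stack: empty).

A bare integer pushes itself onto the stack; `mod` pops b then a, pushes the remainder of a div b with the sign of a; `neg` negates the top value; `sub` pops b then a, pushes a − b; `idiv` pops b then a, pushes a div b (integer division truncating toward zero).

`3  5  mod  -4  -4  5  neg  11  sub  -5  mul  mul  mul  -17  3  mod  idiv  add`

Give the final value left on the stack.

-637

3    : 3
5    : 3 5
mod  : 3
-4   : 3 -4
-4   : 3 -4 -4
5    : 3 -4 -4 5
neg  : 3 -4 -4 -5
11   : 3 -4 -4 -5 11
sub  : 3 -4 -4 -16
-5   : 3 -4 -4 -16 -5
mul  : 3 -4 -4 80
mul  : 3 -4 -320
mul  : 3 1280
-17  : 3 1280 -17
3    : 3 1280 -17 3
mod  : 3 1280 -2
idiv : 3 -640
add  : -637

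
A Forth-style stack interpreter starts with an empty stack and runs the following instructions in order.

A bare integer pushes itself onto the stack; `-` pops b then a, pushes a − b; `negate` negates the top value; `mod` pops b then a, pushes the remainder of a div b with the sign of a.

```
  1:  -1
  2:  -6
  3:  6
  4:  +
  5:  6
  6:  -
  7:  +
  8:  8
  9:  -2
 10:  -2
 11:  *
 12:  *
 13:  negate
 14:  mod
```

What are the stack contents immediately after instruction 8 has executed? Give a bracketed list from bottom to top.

[-7, 8]

-1 : [-1]
-6 : [-1, -6]
6  : [-1, -6, 6]
+  : [-1, 0]
6  : [-1, 0, 6]
-  : [-1, -6]
+  : [-7]
8  : [-7, 8]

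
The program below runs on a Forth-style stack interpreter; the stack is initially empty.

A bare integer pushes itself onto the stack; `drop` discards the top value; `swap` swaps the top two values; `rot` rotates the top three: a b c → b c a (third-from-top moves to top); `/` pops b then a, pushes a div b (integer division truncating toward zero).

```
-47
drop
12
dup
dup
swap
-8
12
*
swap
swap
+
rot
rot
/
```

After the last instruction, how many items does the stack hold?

2

-47  → -47
drop → (empty)
12   → 12
dup  → 12 12
dup  → 12 12 12
swap → 12 12 12
-8   → 12 12 12 -8
12   → 12 12 12 -8 12
*    → 12 12 12 -96
swap → 12 12 -96 12
swap → 12 12 12 -96
+    → 12 12 -84
rot  → 12 -84 12
rot  → -84 12 12
/    → -84 1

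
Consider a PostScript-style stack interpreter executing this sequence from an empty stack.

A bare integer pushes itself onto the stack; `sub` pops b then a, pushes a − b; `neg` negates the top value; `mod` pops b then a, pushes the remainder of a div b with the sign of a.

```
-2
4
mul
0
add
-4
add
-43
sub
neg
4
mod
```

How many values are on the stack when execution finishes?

-2  : [-2]
4   : [-2, 4]
mul : [-8]
0   : [-8, 0]
add : [-8]
-4  : [-8, -4]
add : [-12]
-43 : [-12, -43]
sub : [31]
neg : [-31]
4   : [-31, 4]
mod : [-3]

1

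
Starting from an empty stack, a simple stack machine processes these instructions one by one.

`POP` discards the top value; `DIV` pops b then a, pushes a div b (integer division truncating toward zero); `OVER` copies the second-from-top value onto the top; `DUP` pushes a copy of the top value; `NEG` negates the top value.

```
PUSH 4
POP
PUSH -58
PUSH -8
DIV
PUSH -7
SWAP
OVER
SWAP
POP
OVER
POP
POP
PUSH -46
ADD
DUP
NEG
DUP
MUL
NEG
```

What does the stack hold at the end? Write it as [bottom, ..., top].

[-53, -2809]

PUSH 4   -> 4
POP      -> (empty)
PUSH -58 -> -58
PUSH -8  -> -58 -8
DIV      -> 7
PUSH -7  -> 7 -7
SWAP     -> -7 7
OVER     -> -7 7 -7
SWAP     -> -7 -7 7
POP      -> -7 -7
OVER     -> -7 -7 -7
POP      -> -7 -7
POP      -> -7
PUSH -46 -> -7 -46
ADD      -> -53
DUP      -> -53 -53
NEG      -> -53 53
DUP      -> -53 53 53
MUL      -> -53 2809
NEG      -> -53 -2809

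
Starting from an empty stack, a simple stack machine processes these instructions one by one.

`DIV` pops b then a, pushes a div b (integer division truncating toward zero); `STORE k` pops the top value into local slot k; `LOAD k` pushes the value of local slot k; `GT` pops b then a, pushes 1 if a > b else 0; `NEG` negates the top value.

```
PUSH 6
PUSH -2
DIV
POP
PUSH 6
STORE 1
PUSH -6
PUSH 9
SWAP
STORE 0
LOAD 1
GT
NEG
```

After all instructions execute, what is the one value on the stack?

PUSH 6  : [6]
PUSH -2 : [6, -2]
DIV     : [-3]
POP     : []
PUSH 6  : [6]
STORE 1 : []
PUSH -6 : [-6]
PUSH 9  : [-6, 9]
SWAP    : [9, -6]
STORE 0 : [9]
LOAD 1  : [9, 6]
GT      : [1]
NEG     : [-1]

-1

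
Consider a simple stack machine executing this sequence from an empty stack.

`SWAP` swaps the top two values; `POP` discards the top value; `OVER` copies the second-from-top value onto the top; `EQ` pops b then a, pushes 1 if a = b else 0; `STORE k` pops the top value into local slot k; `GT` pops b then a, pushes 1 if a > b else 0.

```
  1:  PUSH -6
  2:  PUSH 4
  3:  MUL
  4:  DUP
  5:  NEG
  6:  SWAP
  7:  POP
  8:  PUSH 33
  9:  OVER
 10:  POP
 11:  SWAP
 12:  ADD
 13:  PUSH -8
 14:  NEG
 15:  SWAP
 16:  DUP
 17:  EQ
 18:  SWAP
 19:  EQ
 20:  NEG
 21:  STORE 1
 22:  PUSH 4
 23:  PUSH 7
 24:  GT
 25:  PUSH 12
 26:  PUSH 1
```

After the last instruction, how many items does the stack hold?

PUSH -6 → -6
PUSH 4  → -6 4
MUL     → -24
DUP     → -24 -24
NEG     → -24 24
SWAP    → 24 -24
POP     → 24
PUSH 33 → 24 33
OVER    → 24 33 24
POP     → 24 33
SWAP    → 33 24
ADD     → 57
PUSH -8 → 57 -8
NEG     → 57 8
SWAP    → 8 57
DUP     → 8 57 57
EQ      → 8 1
SWAP    → 1 8
EQ      → 0
NEG     → 0
STORE 1 → (empty)
PUSH 4  → 4
PUSH 7  → 4 7
GT      → 0
PUSH 12 → 0 12
PUSH 1  → 0 12 1

3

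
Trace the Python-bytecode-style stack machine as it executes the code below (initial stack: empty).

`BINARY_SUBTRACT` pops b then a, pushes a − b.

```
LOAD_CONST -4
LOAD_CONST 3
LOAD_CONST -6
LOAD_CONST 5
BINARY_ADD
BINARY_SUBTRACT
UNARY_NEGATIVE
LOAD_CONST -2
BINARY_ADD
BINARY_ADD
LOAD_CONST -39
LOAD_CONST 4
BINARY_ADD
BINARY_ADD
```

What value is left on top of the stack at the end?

LOAD_CONST -4   -> [-4]
LOAD_CONST 3    -> [-4, 3]
LOAD_CONST -6   -> [-4, 3, -6]
LOAD_CONST 5    -> [-4, 3, -6, 5]
BINARY_ADD      -> [-4, 3, -1]
BINARY_SUBTRACT -> [-4, 4]
UNARY_NEGATIVE  -> [-4, -4]
LOAD_CONST -2   -> [-4, -4, -2]
BINARY_ADD      -> [-4, -6]
BINARY_ADD      -> [-10]
LOAD_CONST -39  -> [-10, -39]
LOAD_CONST 4    -> [-10, -39, 4]
BINARY_ADD      -> [-10, -35]
BINARY_ADD      -> [-45]

-45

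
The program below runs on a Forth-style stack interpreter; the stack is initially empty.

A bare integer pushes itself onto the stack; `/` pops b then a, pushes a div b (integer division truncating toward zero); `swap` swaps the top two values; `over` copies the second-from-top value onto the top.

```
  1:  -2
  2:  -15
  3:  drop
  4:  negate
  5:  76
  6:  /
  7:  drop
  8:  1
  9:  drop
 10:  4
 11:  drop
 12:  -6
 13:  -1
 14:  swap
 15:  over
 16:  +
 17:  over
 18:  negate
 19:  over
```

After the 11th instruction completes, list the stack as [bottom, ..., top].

-2     → [-2]
-15    → [-2, -15]
drop   → [-2]
negate → [2]
76     → [2, 76]
/      → [0]
drop   → []
1      → [1]
drop   → []
4      → [4]
drop   → []

[]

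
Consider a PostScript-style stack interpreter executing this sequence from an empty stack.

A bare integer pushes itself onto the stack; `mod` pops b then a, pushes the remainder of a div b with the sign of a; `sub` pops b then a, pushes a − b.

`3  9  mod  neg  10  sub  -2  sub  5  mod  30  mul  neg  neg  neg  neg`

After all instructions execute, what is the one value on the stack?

-30

3   → [3]
9   → [3, 9]
mod → [3]
neg → [-3]
10  → [-3, 10]
sub → [-13]
-2  → [-13, -2]
sub → [-11]
5   → [-11, 5]
mod → [-1]
30  → [-1, 30]
mul → [-30]
neg → [30]
neg → [-30]
neg → [30]
neg → [-30]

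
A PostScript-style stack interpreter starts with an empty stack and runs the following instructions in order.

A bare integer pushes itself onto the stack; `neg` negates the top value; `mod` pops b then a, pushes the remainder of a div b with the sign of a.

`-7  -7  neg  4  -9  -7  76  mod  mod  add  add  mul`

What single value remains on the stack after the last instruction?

-7   -7
-7   -7 -7
neg  -7 7
4    -7 7 4
-9   -7 7 4 -9
-7   -7 7 4 -9 -7
76   -7 7 4 -9 -7 76
mod  -7 7 4 -9 -7
mod  -7 7 4 -2
add  -7 7 2
add  -7 9
mul  -63

-63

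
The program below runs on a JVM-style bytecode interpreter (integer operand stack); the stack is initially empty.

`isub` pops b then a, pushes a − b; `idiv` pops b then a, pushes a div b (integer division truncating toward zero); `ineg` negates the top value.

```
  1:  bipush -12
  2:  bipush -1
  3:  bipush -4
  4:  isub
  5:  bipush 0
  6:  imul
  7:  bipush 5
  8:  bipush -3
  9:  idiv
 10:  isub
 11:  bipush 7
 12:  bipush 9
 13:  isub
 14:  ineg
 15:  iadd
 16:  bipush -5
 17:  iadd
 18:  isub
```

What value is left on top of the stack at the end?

bipush -12 -> [-12]
bipush -1  -> [-12, -1]
bipush -4  -> [-12, -1, -4]
isub       -> [-12, 3]
bipush 0   -> [-12, 3, 0]
imul       -> [-12, 0]
bipush 5   -> [-12, 0, 5]
bipush -3  -> [-12, 0, 5, -3]
idiv       -> [-12, 0, -1]
isub       -> [-12, 1]
bipush 7   -> [-12, 1, 7]
bipush 9   -> [-12, 1, 7, 9]
isub       -> [-12, 1, -2]
ineg       -> [-12, 1, 2]
iadd       -> [-12, 3]
bipush -5  -> [-12, 3, -5]
iadd       -> [-12, -2]
isub       -> [-10]

-10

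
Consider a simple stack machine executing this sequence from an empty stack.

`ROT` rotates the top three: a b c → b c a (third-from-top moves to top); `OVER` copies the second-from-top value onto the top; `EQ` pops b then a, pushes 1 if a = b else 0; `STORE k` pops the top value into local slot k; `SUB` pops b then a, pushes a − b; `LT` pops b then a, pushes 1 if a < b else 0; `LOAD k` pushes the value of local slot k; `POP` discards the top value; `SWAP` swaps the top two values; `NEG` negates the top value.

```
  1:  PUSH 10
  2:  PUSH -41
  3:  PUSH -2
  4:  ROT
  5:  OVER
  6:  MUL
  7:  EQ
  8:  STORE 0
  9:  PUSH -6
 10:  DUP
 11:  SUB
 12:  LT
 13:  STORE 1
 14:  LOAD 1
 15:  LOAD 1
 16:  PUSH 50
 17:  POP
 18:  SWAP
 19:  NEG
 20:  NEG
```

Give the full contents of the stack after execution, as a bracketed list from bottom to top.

PUSH 10  → [10]
PUSH -41 → [10, -41]
PUSH -2  → [10, -41, -2]
ROT      → [-41, -2, 10]
OVER     → [-41, -2, 10, -2]
MUL      → [-41, -2, -20]
EQ       → [-41, 0]
STORE 0  → [-41]
PUSH -6  → [-41, -6]
DUP      → [-41, -6, -6]
SUB      → [-41, 0]
LT       → [1]
STORE 1  → []
LOAD 1   → [1]
LOAD 1   → [1, 1]
PUSH 50  → [1, 1, 50]
POP      → [1, 1]
SWAP     → [1, 1]
NEG      → [1, -1]
NEG      → [1, 1]

[1, 1]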